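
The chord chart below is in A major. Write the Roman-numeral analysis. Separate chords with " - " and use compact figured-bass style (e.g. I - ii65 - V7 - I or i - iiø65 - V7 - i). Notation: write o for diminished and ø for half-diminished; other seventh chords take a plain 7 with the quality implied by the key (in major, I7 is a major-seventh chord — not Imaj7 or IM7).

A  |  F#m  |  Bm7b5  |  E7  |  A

I - vi - iiø7 - V7 - I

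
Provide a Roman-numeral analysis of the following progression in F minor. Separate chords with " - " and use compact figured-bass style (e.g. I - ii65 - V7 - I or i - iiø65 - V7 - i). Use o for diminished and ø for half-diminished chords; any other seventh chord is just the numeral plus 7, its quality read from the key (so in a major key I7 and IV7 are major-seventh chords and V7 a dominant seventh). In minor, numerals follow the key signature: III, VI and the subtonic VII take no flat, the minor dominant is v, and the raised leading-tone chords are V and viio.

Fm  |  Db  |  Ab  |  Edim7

i - VI - III - viio7

Fm: root F is the tonic; minor triad there is i.
Db has root Db, degree 6 in F minor, so VI.
Ab has root Ab, degree 3 in F minor, so III.
Edim7: root E is the leading tone; fully diminished seventh chord there is viio7.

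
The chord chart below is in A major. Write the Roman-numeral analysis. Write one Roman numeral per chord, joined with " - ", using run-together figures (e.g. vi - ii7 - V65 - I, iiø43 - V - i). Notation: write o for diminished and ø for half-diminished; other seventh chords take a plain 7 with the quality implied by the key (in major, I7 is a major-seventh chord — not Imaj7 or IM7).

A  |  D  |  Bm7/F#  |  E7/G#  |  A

I - IV - ii43 - V65 - I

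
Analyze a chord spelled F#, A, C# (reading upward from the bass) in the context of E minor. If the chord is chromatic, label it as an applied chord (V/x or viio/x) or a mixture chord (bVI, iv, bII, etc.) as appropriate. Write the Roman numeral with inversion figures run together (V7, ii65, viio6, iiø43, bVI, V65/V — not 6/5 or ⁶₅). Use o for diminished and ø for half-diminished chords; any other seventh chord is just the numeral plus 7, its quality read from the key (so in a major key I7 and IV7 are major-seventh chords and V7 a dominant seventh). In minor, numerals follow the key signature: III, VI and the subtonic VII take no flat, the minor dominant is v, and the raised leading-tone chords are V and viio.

The pitches F#-A-C# form a minor triad rooted on F#.
F# is the second degree of E minor. This is the minor supertonic, borrowed from the parallel major (the Dorian ii).

ii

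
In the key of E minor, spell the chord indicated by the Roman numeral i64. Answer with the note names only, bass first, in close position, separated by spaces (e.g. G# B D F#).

The numeral's case and figure indicate a minor triad. In E minor its root, the tonic, is E.
That chord is spelled E-G-B.
With the 64 figure the chord is in second inversion; from the bass B upward in close position it reads B-E-G.

B E G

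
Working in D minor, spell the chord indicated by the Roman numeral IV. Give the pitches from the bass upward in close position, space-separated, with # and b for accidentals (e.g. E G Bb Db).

G B D

Scale degree 4 in D minor is G; here the chord built on it is altered to a major triad. IV is the major subdominant, borrowed from the parallel major.
So the chord is G-B-D, a major triad.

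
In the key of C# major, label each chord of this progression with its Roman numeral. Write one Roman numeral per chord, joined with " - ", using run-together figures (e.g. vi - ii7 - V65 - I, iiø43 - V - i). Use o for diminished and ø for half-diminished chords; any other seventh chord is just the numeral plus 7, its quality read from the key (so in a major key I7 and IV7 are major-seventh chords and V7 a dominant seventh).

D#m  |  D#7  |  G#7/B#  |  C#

D#m: minor triad on D# = scale degree 2 → ii.
D#7 is the secondary dominant of V (dominant seventh chord on D#): V7/V.
G#7/B# has root G#, degree 5 in C# major, so V65.
C#: major triad on C# = scale degree 1 → I.

ii - V7/V - V65 - I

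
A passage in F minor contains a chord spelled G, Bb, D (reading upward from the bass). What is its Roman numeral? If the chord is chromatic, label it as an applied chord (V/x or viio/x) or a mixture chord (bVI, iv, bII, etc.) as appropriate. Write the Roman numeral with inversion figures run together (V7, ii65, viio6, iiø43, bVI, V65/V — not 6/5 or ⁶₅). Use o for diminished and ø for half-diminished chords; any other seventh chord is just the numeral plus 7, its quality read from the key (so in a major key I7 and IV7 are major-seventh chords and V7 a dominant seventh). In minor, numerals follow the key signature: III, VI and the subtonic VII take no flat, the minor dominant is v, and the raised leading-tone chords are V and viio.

The pitches G-Bb-D form a minor triad rooted on G.
G is the second degree of F minor. This is the minor supertonic, borrowed from the parallel major (the Dorian ii).

ii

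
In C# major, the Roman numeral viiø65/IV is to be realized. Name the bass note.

G#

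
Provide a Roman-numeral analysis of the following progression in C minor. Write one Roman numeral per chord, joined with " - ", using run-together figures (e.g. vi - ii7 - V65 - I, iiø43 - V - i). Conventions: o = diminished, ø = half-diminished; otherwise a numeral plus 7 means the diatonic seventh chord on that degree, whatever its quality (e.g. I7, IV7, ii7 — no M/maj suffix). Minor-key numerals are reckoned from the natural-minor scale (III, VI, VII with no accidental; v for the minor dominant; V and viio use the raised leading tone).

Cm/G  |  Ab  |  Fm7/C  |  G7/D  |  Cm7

Cm/G: root C is the tonic; minor triad there is i64.
Ab: root Ab is the submediant; major triad there is VI.
Fm7/C has root F, degree 4 in C minor, so iv43.
G7/D has root G, degree 5 in C minor, so V43.
Cm7 has root C, degree 1 in C minor, so i7.

i64 - VI - iv43 - V43 - i7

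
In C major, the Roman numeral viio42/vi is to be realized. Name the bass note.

F

The applied chord viio42/vi is rooted on G#: G#-B-D-F.
The figure 42 means third inversion — the seventh is in the bass.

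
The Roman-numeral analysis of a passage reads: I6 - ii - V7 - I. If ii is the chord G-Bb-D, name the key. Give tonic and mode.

F major

The chord Gm is a minor triad rooted on G; its label is ii.
Counting down one scale step from G places the tonic on F; a minor triad on degree 2 is diatonic only in major.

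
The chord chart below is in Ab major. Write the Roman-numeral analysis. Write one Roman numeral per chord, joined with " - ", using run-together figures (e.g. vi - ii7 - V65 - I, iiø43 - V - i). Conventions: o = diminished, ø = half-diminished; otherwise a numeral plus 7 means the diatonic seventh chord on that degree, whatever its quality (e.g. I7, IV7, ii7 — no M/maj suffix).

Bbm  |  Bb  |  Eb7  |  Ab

Bbm has root Bb, degree 2 in Ab major, so ii.
Bb: chromatic; Bb is V of V, so V/V.
Eb7: dominant seventh chord on Eb = scale degree 5 → V7.
Ab: major triad on Ab = scale degree 1 → I.

ii - V/V - V7 - I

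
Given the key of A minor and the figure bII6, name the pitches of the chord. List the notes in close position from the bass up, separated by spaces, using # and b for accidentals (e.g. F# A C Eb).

bII6 is the Neapolitan sixth — a major triad on the lowered second degree, here in its customary first inversion. In A minor that root is Bb.
So the chord is Bb-D-F.
With the 6 figure the chord is in first inversion; from the bass D upward in close position it reads D-F-Bb.

D F Bb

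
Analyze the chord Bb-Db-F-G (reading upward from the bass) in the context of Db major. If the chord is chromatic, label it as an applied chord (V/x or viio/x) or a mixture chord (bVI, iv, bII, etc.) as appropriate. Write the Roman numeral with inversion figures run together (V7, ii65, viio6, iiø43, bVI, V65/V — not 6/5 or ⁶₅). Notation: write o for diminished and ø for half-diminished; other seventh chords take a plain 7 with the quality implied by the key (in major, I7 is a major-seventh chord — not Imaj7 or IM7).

viiø65/V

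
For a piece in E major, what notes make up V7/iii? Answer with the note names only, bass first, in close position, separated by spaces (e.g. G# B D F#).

D# F## A# C#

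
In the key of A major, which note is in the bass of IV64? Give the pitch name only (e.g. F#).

IV in A major has root D; the chord is D-F#-A.
The figure 64 means second inversion — the fifth is in the bass.

A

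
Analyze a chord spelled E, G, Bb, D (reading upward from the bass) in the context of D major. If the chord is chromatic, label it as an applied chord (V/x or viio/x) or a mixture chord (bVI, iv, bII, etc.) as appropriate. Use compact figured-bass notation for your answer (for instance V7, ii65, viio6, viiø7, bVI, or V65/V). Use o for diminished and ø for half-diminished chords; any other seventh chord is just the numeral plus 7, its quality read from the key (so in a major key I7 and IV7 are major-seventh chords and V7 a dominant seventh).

The pitches E-G-Bb-D form a half-diminished seventh chord rooted on E.
E is the second degree of D major. This is the half-diminished supertonic seventh, borrowed from the parallel minor.

iiø7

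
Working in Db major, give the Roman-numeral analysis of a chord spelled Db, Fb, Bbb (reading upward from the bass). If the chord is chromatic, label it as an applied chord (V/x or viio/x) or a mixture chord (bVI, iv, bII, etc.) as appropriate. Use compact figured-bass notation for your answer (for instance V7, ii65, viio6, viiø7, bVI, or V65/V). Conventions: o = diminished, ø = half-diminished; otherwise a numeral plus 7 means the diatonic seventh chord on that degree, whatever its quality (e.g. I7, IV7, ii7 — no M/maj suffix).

bVI6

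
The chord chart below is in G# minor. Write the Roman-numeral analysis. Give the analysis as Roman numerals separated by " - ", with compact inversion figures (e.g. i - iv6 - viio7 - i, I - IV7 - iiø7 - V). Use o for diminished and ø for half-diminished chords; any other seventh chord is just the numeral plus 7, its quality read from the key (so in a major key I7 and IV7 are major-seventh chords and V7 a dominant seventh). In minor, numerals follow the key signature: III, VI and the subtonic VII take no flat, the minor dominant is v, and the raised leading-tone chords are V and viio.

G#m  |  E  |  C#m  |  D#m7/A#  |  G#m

G#m has root G#, degree 1 in G# minor, so i.
E: root E is the submediant; major triad there is VI.
C#m has root C#, degree 4 in G# minor, so iv.
D#m7/A# has root D#, degree 5 in G# minor, so v43.
G#m has root G#, degree 1 in G# minor, so i.

i - VI - iv - v43 - i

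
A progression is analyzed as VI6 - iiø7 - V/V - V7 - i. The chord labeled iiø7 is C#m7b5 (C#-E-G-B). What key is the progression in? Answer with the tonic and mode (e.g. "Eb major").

B minor

The anchor chord is a half-diminished seventh chord on C#, labeled iiø7.
iiø7 on C# implies C# is the supertonic; that puts the tonic at B, and the lowercase numeral fits minor mode.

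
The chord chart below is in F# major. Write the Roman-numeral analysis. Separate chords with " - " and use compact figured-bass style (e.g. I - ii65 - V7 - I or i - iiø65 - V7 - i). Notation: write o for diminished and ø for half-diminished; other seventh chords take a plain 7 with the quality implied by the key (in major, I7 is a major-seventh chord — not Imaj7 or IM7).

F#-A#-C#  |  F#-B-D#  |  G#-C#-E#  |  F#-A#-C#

I - IV64 - V64 - I

F#-A#-C# has root F#, degree 1 in F# major, so I.
F#-B-D#: root B is the subdominant; major triad there is IV64.
G#-C#-E#: major triad on C# = scale degree 5 → V64.
F#-A#-C#: major triad on F# = scale degree 1 → I.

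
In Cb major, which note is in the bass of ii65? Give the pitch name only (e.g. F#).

Fb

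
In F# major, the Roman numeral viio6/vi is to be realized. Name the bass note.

E#

The applied chord viio6/vi is rooted on C##: C##-E#-G#.
The figure 6 means first inversion — the third is in the bass.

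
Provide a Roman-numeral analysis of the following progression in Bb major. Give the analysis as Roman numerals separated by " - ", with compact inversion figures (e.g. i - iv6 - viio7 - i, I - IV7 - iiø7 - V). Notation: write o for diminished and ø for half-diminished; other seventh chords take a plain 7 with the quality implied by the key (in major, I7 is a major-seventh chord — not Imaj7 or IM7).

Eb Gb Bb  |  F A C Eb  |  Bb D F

Eb-Gb-Bb: minor triad on Eb — chromatic; iv (borrowed from the parallel minor).
F-A-C-Eb: root F is the dominant; dominant seventh chord there is V7.
Bb-D-F has root Bb, degree 1 in Bb major, so I.

iv - V7 - I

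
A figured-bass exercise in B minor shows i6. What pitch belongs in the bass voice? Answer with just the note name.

i in B minor has root B; the chord is B-D-F#.
The figure 6 means first inversion — the third is in the bass.

D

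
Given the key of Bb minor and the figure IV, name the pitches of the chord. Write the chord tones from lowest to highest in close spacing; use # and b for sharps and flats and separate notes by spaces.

Eb G Bb

Scale degree 4 in Bb minor is Eb; here the chord built on it is altered to a major triad. IV is the major subdominant, borrowed from the parallel major.
So the chord is Eb-G-Bb.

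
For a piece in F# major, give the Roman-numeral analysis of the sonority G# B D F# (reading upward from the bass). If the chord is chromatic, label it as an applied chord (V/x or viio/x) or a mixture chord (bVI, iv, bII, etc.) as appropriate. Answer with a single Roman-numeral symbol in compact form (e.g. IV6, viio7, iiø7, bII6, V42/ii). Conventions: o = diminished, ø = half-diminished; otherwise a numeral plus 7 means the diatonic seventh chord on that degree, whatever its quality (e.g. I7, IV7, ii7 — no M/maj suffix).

iiø7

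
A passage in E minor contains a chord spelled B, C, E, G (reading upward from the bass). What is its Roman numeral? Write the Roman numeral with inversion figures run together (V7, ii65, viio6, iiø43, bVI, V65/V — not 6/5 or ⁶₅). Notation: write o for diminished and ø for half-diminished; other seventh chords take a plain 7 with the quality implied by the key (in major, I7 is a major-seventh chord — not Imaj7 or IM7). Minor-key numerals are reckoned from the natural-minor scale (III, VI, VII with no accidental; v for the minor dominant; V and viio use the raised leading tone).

VI42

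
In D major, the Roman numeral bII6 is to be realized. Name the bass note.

bII in D major has root Eb; the chord is Eb-G-Bb.
The figure 6 means first inversion — the third is in the bass.

G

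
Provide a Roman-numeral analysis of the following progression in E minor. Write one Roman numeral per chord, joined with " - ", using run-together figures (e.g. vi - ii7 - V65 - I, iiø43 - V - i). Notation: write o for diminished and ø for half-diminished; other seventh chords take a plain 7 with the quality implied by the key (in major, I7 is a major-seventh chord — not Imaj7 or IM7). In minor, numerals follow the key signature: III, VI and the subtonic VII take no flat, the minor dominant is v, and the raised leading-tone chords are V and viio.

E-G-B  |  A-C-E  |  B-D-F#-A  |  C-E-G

i - iv - v7 - VI

E-G-B has root E, degree 1 in E minor, so i.
A-C-E: root A is the subdominant; minor triad there is iv.
B-D-F#-A has root B, degree 5 in E minor, so v7.
C-E-G has root C, degree 6 in E minor, so VI.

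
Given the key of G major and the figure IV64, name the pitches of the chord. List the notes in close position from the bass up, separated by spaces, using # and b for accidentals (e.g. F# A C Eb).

The numeral's case and figure indicate a major triad. In G major its root, the fourth degree, is C.
That chord is spelled C-E-G.
With the 64 figure the chord is in second inversion; from the bass G upward in close position it reads G-C-E.

G C E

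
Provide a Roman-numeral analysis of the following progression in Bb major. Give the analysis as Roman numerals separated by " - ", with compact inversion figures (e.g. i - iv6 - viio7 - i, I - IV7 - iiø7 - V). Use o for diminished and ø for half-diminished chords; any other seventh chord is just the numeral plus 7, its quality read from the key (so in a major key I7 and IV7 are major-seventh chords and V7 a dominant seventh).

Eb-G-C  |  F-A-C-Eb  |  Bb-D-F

Eb-G-C: minor triad on C = scale degree 2 → ii6.
F-A-C-Eb has root F, degree 5 in Bb major, so V7.
Bb-D-F: root Bb is the tonic; major triad there is I.

ii6 - V7 - I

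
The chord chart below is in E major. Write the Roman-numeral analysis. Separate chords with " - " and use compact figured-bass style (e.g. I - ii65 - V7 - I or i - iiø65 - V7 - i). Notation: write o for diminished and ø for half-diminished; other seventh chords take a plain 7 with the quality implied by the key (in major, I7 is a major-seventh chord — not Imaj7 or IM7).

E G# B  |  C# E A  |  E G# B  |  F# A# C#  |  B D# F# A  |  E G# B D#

E-G#-B: major triad on E = scale degree 1 → I.
C#-E-A: major triad on A = scale degree 4 → IV6.
E-G#-B: major triad on E = scale degree 1 → I.
F#-A#-C#: a major triad on F#, the applied dominant of V → V/V.
B-D#-F#-A: root B is the dominant; dominant seventh chord there is V7.
E-G#-B-D#: major seventh chord on E = scale degree 1 → I7.

I - IV6 - I - V/V - V7 - I7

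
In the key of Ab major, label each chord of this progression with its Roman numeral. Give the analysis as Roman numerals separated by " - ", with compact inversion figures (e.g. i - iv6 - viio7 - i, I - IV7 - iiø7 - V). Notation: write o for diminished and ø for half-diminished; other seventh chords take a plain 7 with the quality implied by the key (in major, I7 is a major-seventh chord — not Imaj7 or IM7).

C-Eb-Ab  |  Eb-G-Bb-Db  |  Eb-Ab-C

I6 - V7 - I64

C-Eb-Ab: major triad on Ab = scale degree 1 → I6.
Eb-G-Bb-Db: root Eb is the dominant; dominant seventh chord there is V7.
Eb-Ab-C has root Ab, degree 1 in Ab major, so I64.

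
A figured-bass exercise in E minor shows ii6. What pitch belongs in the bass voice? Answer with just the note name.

ii in E minor has root F#; the chord is F#-A-C#.
The figure 6 means first inversion — the third is in the bass.

A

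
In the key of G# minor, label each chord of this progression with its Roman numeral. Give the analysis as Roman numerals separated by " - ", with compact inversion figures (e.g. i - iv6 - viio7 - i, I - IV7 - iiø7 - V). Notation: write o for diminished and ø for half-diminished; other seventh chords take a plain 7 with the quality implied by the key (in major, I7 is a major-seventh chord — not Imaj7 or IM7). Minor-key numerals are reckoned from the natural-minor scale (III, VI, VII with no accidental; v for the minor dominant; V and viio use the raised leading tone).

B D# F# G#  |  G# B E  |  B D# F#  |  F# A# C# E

i65 - VI6 - III - VII7

B-D#-F#-G#: root G# is the tonic; minor seventh chord there is i65.
G#-B-E has root E, degree 6 in G# minor, so VI6.
B-D#-F#: major triad on B = scale degree 3 → III.
F#-A#-C#-E has root F#, degree 7 in G# minor, so VII7.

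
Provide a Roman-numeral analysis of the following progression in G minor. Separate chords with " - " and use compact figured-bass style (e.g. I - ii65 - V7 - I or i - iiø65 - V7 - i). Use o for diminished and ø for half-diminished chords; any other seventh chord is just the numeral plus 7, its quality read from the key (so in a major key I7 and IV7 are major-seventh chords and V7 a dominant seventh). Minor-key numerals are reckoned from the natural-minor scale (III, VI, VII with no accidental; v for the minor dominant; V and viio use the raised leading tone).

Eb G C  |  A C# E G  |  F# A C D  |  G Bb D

Eb-G-C: root C is the subdominant; minor triad there is iv6.
A-C#-E-G: a dominant seventh chord on A, the applied dominant of V → V7/V.
F#-A-C-D has root D, degree 5 in G minor, so V65.
G-Bb-D has root G, degree 1 in G minor, so i.

iv6 - V7/V - V65 - i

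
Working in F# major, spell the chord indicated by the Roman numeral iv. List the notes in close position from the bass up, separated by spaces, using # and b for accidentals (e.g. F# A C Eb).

iv is the minor subdominant, borrowed from the parallel minor. In F# major that root is B.
So the chord is B-D-F#.

B D F#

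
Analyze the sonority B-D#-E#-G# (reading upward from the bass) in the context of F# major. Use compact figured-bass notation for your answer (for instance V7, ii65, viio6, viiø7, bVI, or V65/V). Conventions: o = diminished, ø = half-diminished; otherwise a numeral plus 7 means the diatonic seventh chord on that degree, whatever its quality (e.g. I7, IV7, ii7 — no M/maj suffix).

Stacked in thirds the chord is E#-G#-B-D#: a half-diminished seventh chord on E#.
E# is scale degree 7 in F# major, and a half-diminished seventh chord on that degree is written viiø7.
With B in the bass the chord is in second inversion, so the figured bass is 43.

viiø43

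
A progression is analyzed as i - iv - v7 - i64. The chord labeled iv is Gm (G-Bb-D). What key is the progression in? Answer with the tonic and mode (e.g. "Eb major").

D minor

iv is given as G-Bb-D — a minor triad with root G.
If G is scale degree 4 and the mode makes that degree carry a minor triad, the tonic is D and the mode is minor.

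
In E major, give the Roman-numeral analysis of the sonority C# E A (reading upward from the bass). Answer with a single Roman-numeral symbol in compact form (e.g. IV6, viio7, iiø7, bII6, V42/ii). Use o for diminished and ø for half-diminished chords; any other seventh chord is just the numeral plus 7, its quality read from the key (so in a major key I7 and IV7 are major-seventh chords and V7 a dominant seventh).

The pitches A-C#-E form a major triad rooted on A.
A is scale degree 4 in E major, and a major triad on that degree is written IV.
With C# in the bass the chord is in first inversion, so the figured bass is 6.

IV6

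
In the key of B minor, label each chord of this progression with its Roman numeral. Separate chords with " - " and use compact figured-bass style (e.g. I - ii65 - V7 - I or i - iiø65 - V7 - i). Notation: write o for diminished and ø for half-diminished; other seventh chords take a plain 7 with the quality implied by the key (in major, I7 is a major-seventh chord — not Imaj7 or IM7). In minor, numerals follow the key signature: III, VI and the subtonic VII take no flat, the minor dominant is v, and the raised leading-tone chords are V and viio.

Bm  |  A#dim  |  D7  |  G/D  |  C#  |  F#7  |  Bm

Bm: minor triad on B = scale degree 1 → i.
A#dim has root A#, degree 7 in B minor, so viio.
D7 is the secondary dominant of VI (dominant seventh chord on D): V7/VI.
G/D: root G is the submediant; major triad there is VI64.
C#: chromatic; C# is V of V, so V/V.
F#7 has root F#, degree 5 in B minor, so V7.
Bm: root B is the tonic; minor triad there is i.

i - viio - V7/VI - VI64 - V/V - V7 - i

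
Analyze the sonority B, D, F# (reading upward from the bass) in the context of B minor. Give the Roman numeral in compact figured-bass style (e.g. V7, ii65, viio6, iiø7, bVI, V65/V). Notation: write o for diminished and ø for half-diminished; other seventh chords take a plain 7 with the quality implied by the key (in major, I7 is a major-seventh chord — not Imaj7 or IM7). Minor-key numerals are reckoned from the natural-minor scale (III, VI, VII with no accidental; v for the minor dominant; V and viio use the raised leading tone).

The pitches B-D-F# form a minor triad rooted on B.
B is scale degree 1 in B minor, and a minor triad on that degree is written i.

i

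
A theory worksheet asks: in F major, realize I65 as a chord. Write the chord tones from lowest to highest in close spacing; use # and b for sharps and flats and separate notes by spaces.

A C E F

The numeral's case and figure indicate a major seventh chord. In F major its root, scale degree 1, is F.
Stacking thirds from F gives F-A-C-E.
The figured bass 65 indicates first inversion, placing the third (A) in the bass: A-C-E-F.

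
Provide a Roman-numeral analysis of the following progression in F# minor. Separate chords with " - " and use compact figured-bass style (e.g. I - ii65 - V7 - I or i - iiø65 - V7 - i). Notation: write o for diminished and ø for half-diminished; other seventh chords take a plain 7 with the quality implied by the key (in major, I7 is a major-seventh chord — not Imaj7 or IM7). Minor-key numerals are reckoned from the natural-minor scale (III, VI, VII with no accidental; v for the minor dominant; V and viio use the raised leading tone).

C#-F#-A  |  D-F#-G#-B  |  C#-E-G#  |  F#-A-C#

i64 - iiø43 - v - i

C#-F#-A: minor triad on F# = scale degree 1 → i64.
D-F#-G#-B has root G#, degree 2 in F# minor, so iiø43.
C#-E-G#: root C# is the dominant; minor triad there is v.
F#-A-C#: minor triad on F# = scale degree 1 → i.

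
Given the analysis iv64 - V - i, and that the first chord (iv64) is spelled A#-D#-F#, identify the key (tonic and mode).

A# minor

The chord D#m/A# is a minor triad rooted on D#; its label is iv64.
If D# is scale degree 4 and the mode makes that degree carry a minor triad, the tonic is A# and the mode is minor.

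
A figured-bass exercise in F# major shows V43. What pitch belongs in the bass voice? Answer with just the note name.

G#

V in F# major has root C#; the chord is C#-E#-G#-B.
The figure 43 means second inversion — the fifth is in the bass.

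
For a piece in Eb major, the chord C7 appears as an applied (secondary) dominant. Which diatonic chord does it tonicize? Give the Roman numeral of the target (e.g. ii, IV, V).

ii

The chord is a dominant seventh chord on C.
A dominant resolves down a perfect fifth: C → F. In Eb major, F is scale degree 2, i.e. ii.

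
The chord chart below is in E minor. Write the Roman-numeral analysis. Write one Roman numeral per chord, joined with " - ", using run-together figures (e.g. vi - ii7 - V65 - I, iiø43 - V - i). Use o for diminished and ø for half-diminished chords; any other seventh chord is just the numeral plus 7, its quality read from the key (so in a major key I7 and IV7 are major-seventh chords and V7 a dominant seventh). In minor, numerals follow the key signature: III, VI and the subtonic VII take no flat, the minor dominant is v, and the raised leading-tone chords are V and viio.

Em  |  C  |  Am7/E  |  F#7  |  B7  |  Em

i - VI - iv43 - V7/V - V7 - i

Em: minor triad on E = scale degree 1 → i.
C has root C, degree 6 in E minor, so VI.
Am7/E: root A is the subdominant; minor seventh chord there is iv43.
F#7: chromatic; F# is V of V, so V7/V.
B7 has root B, degree 5 in E minor, so V7.
Em: minor triad on E = scale degree 1 → i.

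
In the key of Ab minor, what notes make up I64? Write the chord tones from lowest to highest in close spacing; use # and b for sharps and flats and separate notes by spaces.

Eb Ab C

Scale degree 1 in Ab minor is Ab; here the chord built on it is altered to a major triad. I64 is the major tonic (Picardy third), borrowed from the parallel major.
So the chord is Ab-C-Eb.
The figured bass 64 indicates second inversion, placing the fifth (Eb) in the bass: Eb-Ab-C.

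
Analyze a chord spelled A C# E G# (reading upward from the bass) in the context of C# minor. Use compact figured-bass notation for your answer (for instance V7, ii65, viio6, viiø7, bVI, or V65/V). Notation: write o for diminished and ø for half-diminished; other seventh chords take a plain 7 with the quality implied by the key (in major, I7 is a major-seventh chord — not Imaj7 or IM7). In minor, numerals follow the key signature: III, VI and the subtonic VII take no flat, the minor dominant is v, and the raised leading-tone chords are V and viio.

VI7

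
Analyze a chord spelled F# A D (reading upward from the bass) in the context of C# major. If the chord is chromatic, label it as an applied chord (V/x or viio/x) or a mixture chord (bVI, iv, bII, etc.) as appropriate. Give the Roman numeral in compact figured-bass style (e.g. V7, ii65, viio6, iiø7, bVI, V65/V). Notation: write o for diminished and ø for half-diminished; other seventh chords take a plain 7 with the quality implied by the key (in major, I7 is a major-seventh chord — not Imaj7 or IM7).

bII6

The pitches D-F#-A form a major triad rooted on D.
D is the lowered second degree of C# major (diatonic 2 would be D#). This is the Neapolitan sixth — a major triad on the lowered second degree, here in its customary first inversion.
With F# in the bass the chord is in first inversion, so the figured bass is 6.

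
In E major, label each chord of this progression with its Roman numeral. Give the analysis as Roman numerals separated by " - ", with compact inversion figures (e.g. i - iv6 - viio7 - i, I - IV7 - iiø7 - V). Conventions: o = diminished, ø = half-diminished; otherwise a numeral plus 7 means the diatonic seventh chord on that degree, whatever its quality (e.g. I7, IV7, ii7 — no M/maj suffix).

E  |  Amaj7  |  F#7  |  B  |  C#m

E: major triad on E = scale degree 1 → I.
Amaj7: major seventh chord on A = scale degree 4 → IV7.
F#7 is the secondary dominant of V (dominant seventh chord on F#): V7/V.
B: major triad on B = scale degree 5 → V.
C#m has root C#, degree 6 in E major, so vi.

I - IV7 - V7/V - V - vi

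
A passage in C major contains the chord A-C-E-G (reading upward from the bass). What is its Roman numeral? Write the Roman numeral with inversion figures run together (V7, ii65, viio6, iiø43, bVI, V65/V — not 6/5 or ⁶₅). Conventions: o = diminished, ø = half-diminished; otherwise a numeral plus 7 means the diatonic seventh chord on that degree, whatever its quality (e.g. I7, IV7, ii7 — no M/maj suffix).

vi7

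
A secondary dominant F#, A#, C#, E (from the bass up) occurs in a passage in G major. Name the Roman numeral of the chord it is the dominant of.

The chord is a dominant seventh chord on F#.
A dominant resolves down a perfect fifth: F# → B. In G major, B is scale degree 3, i.e. iii.

iii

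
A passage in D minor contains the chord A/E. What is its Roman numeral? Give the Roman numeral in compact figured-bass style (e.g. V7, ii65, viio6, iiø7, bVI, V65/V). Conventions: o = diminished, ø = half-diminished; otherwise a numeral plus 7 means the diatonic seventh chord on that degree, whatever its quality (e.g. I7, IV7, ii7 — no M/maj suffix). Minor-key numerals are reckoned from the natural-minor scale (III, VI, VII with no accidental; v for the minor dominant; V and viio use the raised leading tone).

The pitches A-C#-E form a major triad rooted on A.
A is scale degree 5 in D minor, and a major triad on that degree is written V.
With E in the bass the chord is in second inversion, so the figured bass is 64.

V64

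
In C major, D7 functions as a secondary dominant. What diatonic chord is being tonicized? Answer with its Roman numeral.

The chord is a dominant seventh chord on D.
A dominant resolves down a perfect fifth: D → G. In C major, G is scale degree 5, i.e. V.

V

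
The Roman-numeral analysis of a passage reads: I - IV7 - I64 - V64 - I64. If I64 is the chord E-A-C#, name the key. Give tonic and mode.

The chord A/E is a major triad rooted on A; its label is I64.
If A is scale degree 1 and the mode makes that degree carry a major triad, the tonic is A and the mode is major.

A major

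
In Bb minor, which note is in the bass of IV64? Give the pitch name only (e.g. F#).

IV in Bb minor has root Eb; the chord is Eb-G-Bb.
The figure 64 means second inversion — the fifth is in the bass.

Bb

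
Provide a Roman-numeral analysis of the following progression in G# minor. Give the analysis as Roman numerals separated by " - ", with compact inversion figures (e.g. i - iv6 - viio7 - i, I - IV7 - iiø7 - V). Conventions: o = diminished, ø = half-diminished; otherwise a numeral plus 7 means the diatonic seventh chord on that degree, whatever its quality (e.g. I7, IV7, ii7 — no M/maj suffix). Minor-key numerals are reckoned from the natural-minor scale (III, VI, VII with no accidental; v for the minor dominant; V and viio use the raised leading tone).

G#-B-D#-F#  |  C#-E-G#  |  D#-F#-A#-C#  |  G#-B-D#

i7 - iv - v7 - i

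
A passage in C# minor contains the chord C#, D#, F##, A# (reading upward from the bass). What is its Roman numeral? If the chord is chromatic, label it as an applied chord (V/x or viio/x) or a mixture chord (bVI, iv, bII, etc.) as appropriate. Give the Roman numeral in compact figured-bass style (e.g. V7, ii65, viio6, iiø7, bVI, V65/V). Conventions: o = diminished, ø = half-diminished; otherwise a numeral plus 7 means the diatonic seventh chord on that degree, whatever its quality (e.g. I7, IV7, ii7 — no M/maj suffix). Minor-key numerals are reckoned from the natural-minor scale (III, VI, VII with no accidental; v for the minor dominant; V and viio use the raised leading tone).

The pitches D#-F##-A#-C# form a dominant seventh chord rooted on D#.
D# is not a diatonic chord root with this quality in C# minor, but it lies a perfect fifth above G# (V), so the chord functions as an applied dominant of V.
With C# in the bass the chord is in third inversion, so the figured bass is 42.

V42/V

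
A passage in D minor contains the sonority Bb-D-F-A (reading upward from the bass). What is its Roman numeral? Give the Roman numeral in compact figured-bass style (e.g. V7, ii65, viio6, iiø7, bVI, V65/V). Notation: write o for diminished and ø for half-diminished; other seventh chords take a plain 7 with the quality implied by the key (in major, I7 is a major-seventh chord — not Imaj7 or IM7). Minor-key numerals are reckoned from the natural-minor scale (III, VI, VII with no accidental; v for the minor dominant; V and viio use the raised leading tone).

The pitches Bb-D-F-A form a major seventh chord rooted on Bb.
In D minor, Bb is the submediant; the diatonic major seventh chord there is VI7.

VI7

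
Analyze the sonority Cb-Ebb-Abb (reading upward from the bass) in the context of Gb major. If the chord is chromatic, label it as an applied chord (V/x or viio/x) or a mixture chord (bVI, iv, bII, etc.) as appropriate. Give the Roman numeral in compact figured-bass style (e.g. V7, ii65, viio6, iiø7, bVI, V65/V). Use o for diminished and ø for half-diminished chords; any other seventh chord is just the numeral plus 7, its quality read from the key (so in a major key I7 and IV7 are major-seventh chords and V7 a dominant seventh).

bII6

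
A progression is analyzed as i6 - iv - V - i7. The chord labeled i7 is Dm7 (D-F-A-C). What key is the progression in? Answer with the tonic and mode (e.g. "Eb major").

The anchor chord is a minor seventh chord on D, labeled i7.
If D is scale degree 1 and the mode makes that degree carry a minor seventh chord, the tonic is D and the mode is minor.

D minor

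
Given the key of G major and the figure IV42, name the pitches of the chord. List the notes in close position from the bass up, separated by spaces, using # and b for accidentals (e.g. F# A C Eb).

In G major, the fourth degree is C, and the diatonic chord built there is a major seventh chord.
That chord is spelled C-E-G-B.
The figured bass 42 indicates third inversion, placing the seventh (B) in the bass: B-C-E-G.

B C E G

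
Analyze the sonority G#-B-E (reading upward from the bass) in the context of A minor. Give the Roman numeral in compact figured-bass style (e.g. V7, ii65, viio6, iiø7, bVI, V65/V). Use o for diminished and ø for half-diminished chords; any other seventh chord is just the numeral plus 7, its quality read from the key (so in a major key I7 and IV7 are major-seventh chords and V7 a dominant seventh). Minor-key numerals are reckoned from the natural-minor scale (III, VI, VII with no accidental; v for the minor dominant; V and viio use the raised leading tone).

The pitches E-G#-B form a major triad rooted on E.
In A minor, E is the dominant; the diatonic major triad there is V.
With G# in the bass the chord is in first inversion, so the figured bass is 6.

V6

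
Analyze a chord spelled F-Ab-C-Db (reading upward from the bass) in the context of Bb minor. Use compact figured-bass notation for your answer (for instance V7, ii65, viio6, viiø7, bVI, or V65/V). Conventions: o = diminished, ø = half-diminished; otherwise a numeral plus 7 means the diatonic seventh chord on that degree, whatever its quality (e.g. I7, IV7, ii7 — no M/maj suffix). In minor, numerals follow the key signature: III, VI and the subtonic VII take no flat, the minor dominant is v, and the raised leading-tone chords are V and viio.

Stacked in thirds the chord is Db-F-Ab-C: a major seventh chord on Db.
Db is scale degree 3 in Bb minor, and a major seventh chord on that degree is written III7.
With F in the bass the chord is in first inversion, so the figured bass is 65.

III65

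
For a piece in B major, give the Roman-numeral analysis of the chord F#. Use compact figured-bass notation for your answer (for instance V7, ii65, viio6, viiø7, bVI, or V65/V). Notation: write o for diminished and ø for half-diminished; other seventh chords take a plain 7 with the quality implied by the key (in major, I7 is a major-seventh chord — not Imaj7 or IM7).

V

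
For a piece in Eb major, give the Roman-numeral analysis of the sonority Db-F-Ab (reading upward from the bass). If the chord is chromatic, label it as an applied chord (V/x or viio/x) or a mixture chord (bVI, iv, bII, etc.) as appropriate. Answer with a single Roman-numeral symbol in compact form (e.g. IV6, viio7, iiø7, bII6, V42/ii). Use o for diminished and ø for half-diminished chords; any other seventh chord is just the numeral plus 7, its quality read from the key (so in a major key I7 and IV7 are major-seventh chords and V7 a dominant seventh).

bVII

Stacked in thirds the chord is Db-F-Ab: a major triad on Db.
Db is the lowered seventh degree of Eb major (diatonic 7 would be D). This is a major triad on the lowered seventh degree (the subtonic), borrowed from the parallel minor.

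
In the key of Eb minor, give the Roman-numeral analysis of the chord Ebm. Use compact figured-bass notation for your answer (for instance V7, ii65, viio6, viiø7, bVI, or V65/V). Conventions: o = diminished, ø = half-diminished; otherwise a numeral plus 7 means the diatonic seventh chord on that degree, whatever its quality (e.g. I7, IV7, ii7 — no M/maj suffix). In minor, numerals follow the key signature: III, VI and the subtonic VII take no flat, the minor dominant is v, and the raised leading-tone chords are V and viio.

i

Stacked in thirds the chord is Eb-Gb-Bb: a minor triad on Eb.
Eb is scale degree 1 in Eb minor, and a minor triad on that degree is written i.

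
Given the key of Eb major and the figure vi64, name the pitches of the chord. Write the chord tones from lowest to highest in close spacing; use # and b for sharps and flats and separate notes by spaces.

G C Eb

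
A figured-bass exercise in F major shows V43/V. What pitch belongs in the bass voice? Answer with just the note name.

The applied chord V43/V is rooted on G: G-B-D-F.
The figure 43 means second inversion — the fifth is in the bass.

D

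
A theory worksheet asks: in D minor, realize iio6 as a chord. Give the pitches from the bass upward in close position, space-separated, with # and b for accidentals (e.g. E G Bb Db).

In D minor, scale degree 2 is E, and the diatonic chord built there is a diminished triad.
That chord is spelled E-G-Bb.
The figured bass 6 indicates first inversion, placing the third (G) in the bass: G-Bb-E.

G Bb E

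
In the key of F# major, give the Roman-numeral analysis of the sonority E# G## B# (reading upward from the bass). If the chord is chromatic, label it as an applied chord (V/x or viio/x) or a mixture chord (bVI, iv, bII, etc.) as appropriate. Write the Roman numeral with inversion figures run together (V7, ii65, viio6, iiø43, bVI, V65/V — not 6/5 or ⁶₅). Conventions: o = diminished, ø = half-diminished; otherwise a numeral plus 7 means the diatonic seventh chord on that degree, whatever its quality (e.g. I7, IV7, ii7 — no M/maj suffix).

V/iii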